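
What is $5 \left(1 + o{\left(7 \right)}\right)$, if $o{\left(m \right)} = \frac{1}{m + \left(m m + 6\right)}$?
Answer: $\frac{315}{62} \approx 5.0806$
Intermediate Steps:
$o{\left(m \right)} = \frac{1}{6 + m + m^{2}}$ ($o{\left(m \right)} = \frac{1}{m + \left(m^{2} + 6\right)} = \frac{1}{m + \left(6 + m^{2}\right)} = \frac{1}{6 + m + m^{2}}$)
$5 \left(1 + o{\left(7 \right)}\right) = 5 \left(1 + \frac{1}{6 + 7 + 7^{2}}\right) = 5 \left(1 + \frac{1}{6 + 7 + 49}\right) = 5 \left(1 + \frac{1}{62}\right) = 5 \cdot \frac{63}{62} = \frac{315}{62}$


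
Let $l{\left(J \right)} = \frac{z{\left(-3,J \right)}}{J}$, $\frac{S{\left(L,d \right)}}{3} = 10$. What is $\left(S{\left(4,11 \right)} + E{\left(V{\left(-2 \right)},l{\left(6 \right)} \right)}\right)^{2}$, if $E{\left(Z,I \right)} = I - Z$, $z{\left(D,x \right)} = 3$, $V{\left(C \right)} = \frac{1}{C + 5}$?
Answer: $\frac{32761}{36} \approx 910.03$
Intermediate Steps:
$S{\left(L,d \right)} = 30$ ($S{\left(L,d \right)} = 3 \cdot 10 = 30$)
$V{\left(C \right)} = \frac{1}{5 + C}$
$l{\left(J \right)} = \frac{3}{J}$
$\left(S{\left(4,11 \right)} + E{\left(V{\left(-2 \right)},l{\left(6 \right)} \right)}\right)^{2} = \left(30 + \left(\frac{3}{6} - \frac{1}{5 - 2}\right)\right)^{2} = \left(30 + \left(3 \cdot \frac{1}{6} - \frac{1}{3}\right)\right)^{2} = \left(30 + \left(\frac{1}{2} - \frac{1}{3}\right)\right)^{2} = \left(30 + \frac{1}{6}\right)^{2} = \left(\frac{181}{6}\right)^{2} = \frac{32761}{36}$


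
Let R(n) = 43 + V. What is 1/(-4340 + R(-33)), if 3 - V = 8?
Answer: -1/4302 ≈ -0.00023245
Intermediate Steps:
V = -5 (V = 3 - 1*8 = 3 - 8 = -5)
R(n) = 38 (R(n) = 43 - 5 = 38)
1/(-4340 + R(-33)) = 1/(-4340 + 38) = 1/(-4302) = -1/4302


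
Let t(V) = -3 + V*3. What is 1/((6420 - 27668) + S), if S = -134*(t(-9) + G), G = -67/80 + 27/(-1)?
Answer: -40/539911 ≈ -7.4086e-5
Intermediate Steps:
G = -2227/80 (G = -67*1/80 + 27*(-1) = -67/80 - 27 = -2227/80 ≈ -27.837)
t(V) = -3 + 3*V
S = 310009/40 (S = -134*((-3 + 3*(-9)) - 2227/80) = -134*((-3 - 27) - 2227/80) = -134*(-30 - 2227/80) = -134*(-4627/80) = 310009/40 ≈ 7750.2)
1/((6420 - 27668) + S) = 1/((6420 - 27668) + 310009/40) = 1/(-21248 + 310009/40) = 1/(-539911/40) = -40/539911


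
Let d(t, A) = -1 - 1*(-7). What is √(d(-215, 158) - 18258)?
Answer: 78*I*√3 ≈ 135.1*I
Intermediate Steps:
d(t, A) = 6 (d(t, A) = -1 + 7 = 6)
√(d(-215, 158) - 18258) = √(6 - 18258) = √(-18252) = 78*I*√3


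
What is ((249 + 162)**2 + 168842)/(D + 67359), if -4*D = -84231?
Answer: 1351052/353667 ≈ 3.8201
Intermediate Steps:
D = 84231/4 (D = -1/4*(-84231) = 84231/4 ≈ 21058.)
((249 + 162)**2 + 168842)/(D + 67359) = ((249 + 162)**2 + 168842)/(84231/4 + 67359) = (411**2 + 168842)/(353667/4) = (168921 + 168842)*(4/353667) = 337763*(4/353667) = 1351052/353667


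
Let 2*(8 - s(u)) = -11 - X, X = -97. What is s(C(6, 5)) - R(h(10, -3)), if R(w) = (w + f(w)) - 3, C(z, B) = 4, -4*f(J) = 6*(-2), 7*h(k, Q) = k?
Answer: -255/7 ≈ -36.429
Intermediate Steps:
h(k, Q) = k/7
f(J) = 3 (f(J) = -3*(-2)/2 = -¼*(-12) = 3)
s(u) = -35 (s(u) = 8 - (-11 - 1*(-97))/2 = 8 - (-11 + 97)/2 = 8 - ½*86 = 8 - 43 = -35)
R(w) = w (R(w) = (w + 3) - 3 = (3 + w) - 3 = w)
s(C(6, 5)) - R(h(10, -3)) = -35 - 10/7 = -255/7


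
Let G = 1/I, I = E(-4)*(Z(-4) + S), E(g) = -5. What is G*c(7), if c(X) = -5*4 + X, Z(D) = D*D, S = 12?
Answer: 13/140 ≈ 0.092857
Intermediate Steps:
Z(D) = D**2
c(X) = -20 + X
I = -140 (I = -5*((-4)**2 + 12) = -5*(16 + 12) = -5*28 = -140)
G = -1/140 (G = 1/(-140) = -1/140 ≈ -0.0071429)
G*c(7) = -(-20 + 7)/140 = -1/140*(-13) = 13/140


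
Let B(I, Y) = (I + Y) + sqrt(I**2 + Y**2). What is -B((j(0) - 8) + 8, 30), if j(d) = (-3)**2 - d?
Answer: -39 - 3*sqrt(109) ≈ -70.321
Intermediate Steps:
j(d) = 9 - d
B(I, Y) = I + Y + sqrt(I**2 + Y**2)
-B((j(0) - 8) + 8, 30) = -((((9 - 1*0) - 8) + 8) + 30 + sqrt((((9 - 1*0) - 8) + 8)**2 + 30**2)) = -((((9 + 0) - 8) + 8) + 30 + sqrt((((9 + 0) - 8) + 8)**2 + 900)) = -(((9 - 8) + 8) + 30 + sqrt(((9 - 8) + 8)**2 + 900)) = -((1 + 8) + 30 + sqrt((1 + 8)**2 + 900)) = -(9 + 30 + sqrt(9**2 + 900)) = -(9 + 30 + sqrt(81 + 900)) = -(9 + 30 + sqrt(981)) = -(9 + 30 + 3*sqrt(109)) = -(39 + 3*sqrt(109)) = -39 - 3*sqrt(109)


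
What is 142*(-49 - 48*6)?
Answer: -47854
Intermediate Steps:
142*(-49 - 48*6) = 142*(-49 - 288) = 142*(-337) = -47854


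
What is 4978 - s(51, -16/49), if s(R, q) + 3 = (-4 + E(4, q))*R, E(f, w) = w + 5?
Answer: 242386/49 ≈ 4946.7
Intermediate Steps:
E(f, w) = 5 + w
s(R, q) = -3 + R*(1 + q) (s(R, q) = -3 + (-4 + (5 + q))*R = -3 + (1 + q)*R = -3 + R*(1 + q))
4978 - s(51, -16/49) = 4978 - (-3 + 51 + 51*(-16/49)) = 4978 - (-3 + 51 - 816/49) = 4978 - 1*1536/49 = 4978 - 1536/49 = 242386/49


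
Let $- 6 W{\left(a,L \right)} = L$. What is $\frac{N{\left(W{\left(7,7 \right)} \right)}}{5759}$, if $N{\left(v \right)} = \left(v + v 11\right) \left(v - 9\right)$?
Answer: $\frac{427}{17277} \approx 0.024715$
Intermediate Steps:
$W{\left(a,L \right)} = - \frac{L}{6}$
$N{\left(v \right)} = 12 v \left(-9 + v\right)$ ($N{\left(v \right)} = \left(v + 11 v\right) \left(-9 + v\right) = 12 v \left(-9 + v\right)$)
$\frac{N{\left(W{\left(7,7 \right)} \right)}}{5759} = \frac{12 \left(\left(- \frac{1}{6}\right) 7\right) \left(-9 - \frac{7}{6}\right)}{5759} = 12 \left(- \frac{7}{6}\right) \left(-9 - \frac{7}{6}\right) \frac{1}{5759} = 12 \left(- \frac{7}{6}\right) \left(- \frac{61}{6}\right) \frac{1}{5759} = \frac{427}{3} \cdot \frac{1}{5759} = \frac{427}{17277}$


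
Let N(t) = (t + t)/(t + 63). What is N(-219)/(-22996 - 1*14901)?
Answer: -73/985322 ≈ -7.4087e-5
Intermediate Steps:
N(t) = 2*t/(63 + t) (N(t) = (2*t)/(63 + t) = 2*t/(63 + t))
N(-219)/(-22996 - 1*14901) = (2*(-219)/(63 - 219))/(-22996 - 1*14901) = (2*(-219)/(-156))/(-22996 - 14901) = (2*(-219)*(-1/156))/(-37897) = (73/26)*(-1/37897) = -73/985322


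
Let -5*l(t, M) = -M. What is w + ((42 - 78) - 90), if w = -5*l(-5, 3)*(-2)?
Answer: -120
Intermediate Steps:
l(t, M) = M/5 (l(t, M) = -(-1)*M/5 = M/5)
w = 6 (w = -3*(-2) = 6)
w + ((42 - 78) - 90) = 6 + ((42 - 78) - 90) = 6 + (-36 - 90) = 6 - 126 = -120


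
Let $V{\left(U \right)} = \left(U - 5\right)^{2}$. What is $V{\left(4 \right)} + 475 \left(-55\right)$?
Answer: $-26124$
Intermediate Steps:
$V{\left(U \right)} = \left(-5 + U\right)^{2}$
$V{\left(4 \right)} + 475 \left(-55\right) = \left(-5 + 4\right)^{2} + 475 \left(-55\right) = \left(-1\right)^{2} - 26125 = 1 - 26125 = -26124$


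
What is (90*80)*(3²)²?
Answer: 583200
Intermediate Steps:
(90*80)*(3²)² = 7200*9² = 7200*81 = 583200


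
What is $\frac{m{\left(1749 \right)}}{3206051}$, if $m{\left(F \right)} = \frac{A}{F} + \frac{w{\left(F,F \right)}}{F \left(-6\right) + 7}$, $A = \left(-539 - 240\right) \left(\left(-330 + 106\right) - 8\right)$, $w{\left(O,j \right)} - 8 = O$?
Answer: $\frac{1892221543}{58804627607913} \approx 3.2178 \cdot 10^{-5}$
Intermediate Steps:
$w{\left(O,j \right)} = 8 + O$
$A = 180728$ ($A = - 779 \left(-224 - 8\right) = \left(-779\right) \left(-232\right) = 180728$)
$m{\left(F \right)} = \frac{180728}{F} + \frac{8 + F}{7 - 6 F}$ ($m{\left(F \right)} = \frac{180728}{F} + \frac{8 + F}{F \left(-6\right) + 7} = \frac{180728}{F} + \frac{8 + F}{- 6 F + 7} = \frac{180728}{F} + \frac{8 + F}{7 - 6 F}$)
$\frac{m{\left(1749 \right)}}{3206051} = \frac{\frac{1}{1749} \frac{1}{-7 + 6 \cdot 1749} \left(-1265096 - 1749^{2} + 1084360 \cdot 1749\right)}{3206051} = \frac{-1265096 - 3059001 + 1896545640}{1749 \left(-7 + 10494\right)} \frac{1}{3206051} = \frac{-1265096 - 3059001 + 1896545640}{1749 \cdot 10487} \cdot \frac{1}{3206051} = \frac{1}{1749} \cdot \frac{1}{10487} \cdot 1892221543 \cdot \frac{1}{3206051} = \frac{1892221543}{18341763} \cdot \frac{1}{3206051} = \frac{1892221543}{58804627607913}$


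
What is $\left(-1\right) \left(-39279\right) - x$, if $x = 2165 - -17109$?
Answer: $20005$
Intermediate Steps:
$x = 19274$ ($x = 2165 + 17109 = 19274$)
$\left(-1\right) \left(-39279\right) - x = \left(-1\right) \left(-39279\right) - 19274 = 39279 - 19274 = 20005$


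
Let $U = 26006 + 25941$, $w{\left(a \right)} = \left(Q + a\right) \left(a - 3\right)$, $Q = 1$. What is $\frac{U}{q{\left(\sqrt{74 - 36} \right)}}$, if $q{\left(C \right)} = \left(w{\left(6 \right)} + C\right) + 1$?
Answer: $\frac{571417}{223} - \frac{51947 \sqrt{38}}{446} \approx 1844.4$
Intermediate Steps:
$w{\left(a \right)} = \left(1 + a\right) \left(-3 + a\right)$ ($w{\left(a \right)} = \left(1 + a\right) \left(a - 3\right) = \left(1 + a\right) \left(-3 + a\right)$)
$U = 51947$
$q{\left(C \right)} = 22 + C$ ($q{\left(C \right)} = \left(\left(-3 + 6^{2} - 12\right) + C\right) + 1 = \left(\left(-3 + 36 - 12\right) + C\right) + 1 = \left(21 + C\right) + 1 = 22 + C$)
$\frac{U}{q{\left(\sqrt{74 - 36} \right)}} = \frac{51947}{22 + \sqrt{74 - 36}} = \frac{51947}{22 + \sqrt{38}}$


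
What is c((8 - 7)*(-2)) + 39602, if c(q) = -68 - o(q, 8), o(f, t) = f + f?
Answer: 39538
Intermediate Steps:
o(f, t) = 2*f
c(q) = -68 - 2*q
c((8 - 7)*(-2)) + 39602 = (-68 - 2*(8 - 7)*(-2)) + 39602 = (-68 - 2*(-2)) + 39602 = (-68 + 4) + 39602 = -64 + 39602 = 39538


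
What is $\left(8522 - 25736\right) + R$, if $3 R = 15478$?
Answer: $- \frac{36164}{3} \approx -12055.0$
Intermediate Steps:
$R = \frac{15478}{3}$ ($R = \frac{1}{3} \cdot 15478 = \frac{15478}{3} \approx 5159.3$)
$\left(8522 - 25736\right) + R = \left(8522 - 25736\right) + \frac{15478}{3} = -17214 + \frac{15478}{3} = - \frac{36164}{3}$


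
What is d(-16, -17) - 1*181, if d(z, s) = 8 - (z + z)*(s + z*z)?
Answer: 7475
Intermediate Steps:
d(z, s) = 8 - 2*z*(s + z²)
d(-16, -17) - 1*181 = (8 - 2*(-16)³ - 2*(-17)*(-16)) - 1*181 = (8 - 2*(-4096) - 544) - 181 = (8 + 8192 - 544) - 181 = 7656 - 181 = 7475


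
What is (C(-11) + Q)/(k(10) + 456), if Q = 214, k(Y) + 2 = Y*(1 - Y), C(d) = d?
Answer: 29/52 ≈ 0.55769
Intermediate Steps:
k(Y) = -2 + Y*(1 - Y)
(C(-11) + Q)/(k(10) + 456) = (-11 + 214)/((-2 + 10 - 1*10²) + 456) = 203/((-2 + 10 - 1*100) + 456) = 203/((-2 + 10 - 100) + 456) = 203/(-92 + 456) = 203/364 = 203*(1/364) = 29/52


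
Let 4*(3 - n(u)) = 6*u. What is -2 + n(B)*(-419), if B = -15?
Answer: -21373/2 ≈ -10687.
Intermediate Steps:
n(u) = 3 - 3*u/2
-2 + n(B)*(-419) = -2 + (3 - 3/2*(-15))*(-419) = -2 + (3 + 45/2)*(-419) = -2 + (51/2)*(-419) = -2 - 21369/2 = -21373/2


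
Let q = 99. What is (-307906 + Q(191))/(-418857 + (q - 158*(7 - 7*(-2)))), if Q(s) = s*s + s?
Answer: 135617/211038 ≈ 0.64262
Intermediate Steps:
Q(s) = s + s² (Q(s) = s² + s = s + s²)
(-307906 + Q(191))/(-418857 + (q - 158*(7 - 7*(-2)))) = (-307906 + 191*(1 + 191))/(-418857 + (99 - 158*(7 - 7*(-2)))) = (-307906 + 191*192)/(-418857 + (99 - 158*(7 + 14))) = (-307906 + 36672)/(-418857 + (99 - 158*21)) = -271234/(-418857 + (99 - 3318)) = -271234/(-418857 - 3219) = -271234/(-422076) = -271234*(-1/422076) = 135617/211038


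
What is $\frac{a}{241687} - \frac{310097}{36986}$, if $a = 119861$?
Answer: $- \frac{70513234693}{8939035382} \approx -7.8882$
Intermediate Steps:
$\frac{a}{241687} - \frac{310097}{36986} = \frac{119861}{241687} - \frac{310097}{36986} = - \frac{70513234693}{8939035382}$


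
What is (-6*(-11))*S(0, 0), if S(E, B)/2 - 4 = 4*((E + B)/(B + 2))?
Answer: 528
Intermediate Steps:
S(E, B) = 8 + 8*(B + E)/(2 + B) (S(E, B) = 8 + 2*(4*((E + B)/(B + 2))) = 8 + 2*(4*((B + E)/(2 + B))) = 8 + 2*(4*(B + E)/(2 + B)) = 8 + 8*(B + E)/(2 + B))
(-6*(-11))*S(0, 0) = (-6*(-11))*(8*(2 + 0 + 2*0)/(2 + 0)) = 66*(8*(2 + 0 + 0)/2) = 66*(8*(½)*2) = 66*8 = 528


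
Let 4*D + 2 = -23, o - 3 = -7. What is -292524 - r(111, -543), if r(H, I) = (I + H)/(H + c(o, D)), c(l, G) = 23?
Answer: -19598892/67 ≈ -2.9252e+5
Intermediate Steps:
o = -4 (o = 3 - 7 = -4)
D = -25/4 (D = -1/2 + (1/4)*(-23) = -1/2 - 23/4 = -25/4 ≈ -6.2500)
r(H, I) = (H + I)/(23 + H) (r(H, I) = (I + H)/(H + 23) = (H + I)/(23 + H))
-292524 - r(111, -543) = -292524 - (111 - 543)/(23 + 111) = -292524 - (-432)/134 = -292524 - 1*(-216/67) = -292524 + 216/67 = -19598892/67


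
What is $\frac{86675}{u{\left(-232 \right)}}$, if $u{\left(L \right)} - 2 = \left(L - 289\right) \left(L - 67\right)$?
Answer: $\frac{86675}{155781} \approx 0.55639$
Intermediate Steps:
$u{\left(L \right)} = 2 + \left(-289 + L\right) \left(-67 + L\right)$ ($u{\left(L \right)} = 2 + \left(L - 289\right) \left(L - 67\right) = 2 + \left(-289 + L\right) \left(-67 + L\right)$)
$\frac{86675}{u{\left(-232 \right)}} = \frac{86675}{19365 + \left(-232\right)^{2} - -82592} = \frac{86675}{19365 + 53824 + 82592} = \frac{86675}{155781}$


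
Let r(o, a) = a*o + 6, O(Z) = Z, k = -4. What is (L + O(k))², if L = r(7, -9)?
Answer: 3721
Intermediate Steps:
r(o, a) = 6 + a*o
L = -57 (L = 6 - 9*7 = 6 - 63 = -57)
(L + O(k))² = (-57 - 4)² = (-61)² = 3721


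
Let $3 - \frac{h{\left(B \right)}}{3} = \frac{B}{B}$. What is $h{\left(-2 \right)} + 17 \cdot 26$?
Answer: $448$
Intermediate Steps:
$h{\left(B \right)} = 6$ ($h{\left(B \right)} = 9 - 3 \frac{B}{B} = 9 - 3 = 6$)
$h{\left(-2 \right)} + 17 \cdot 26 = 6 + 17 \cdot 26 = 6 + 442 = 448$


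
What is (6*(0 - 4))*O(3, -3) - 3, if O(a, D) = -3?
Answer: 69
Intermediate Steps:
(6*(0 - 4))*O(3, -3) - 3 = (6*(0 - 4))*(-3) - 3 = (6*(-4))*(-3) - 3 = -24*(-3) - 3 = 72 - 3 = 69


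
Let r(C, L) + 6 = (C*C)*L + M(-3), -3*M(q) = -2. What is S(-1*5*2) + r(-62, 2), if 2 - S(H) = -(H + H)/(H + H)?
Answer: 23057/3 ≈ 7685.7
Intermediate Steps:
M(q) = ⅔ (M(q) = -⅓*(-2) = ⅔)
S(H) = 3 (S(H) = 2 - (-1)*(H + H)/(H + H) = 2 - (-1)*(2*H)/((2*H)) = 2 - (-1)*(2*H)*(1/(2*H)) = 2 - (-1) = 2 - 1*(-1) = 2 + 1 = 3)
r(C, L) = -16/3 + L*C² (r(C, L) = -6 + ((C*C)*L + ⅔) = -6 + (C²*L + ⅔) = -6 + (L*C² + ⅔) = -6 + (⅔ + L*C²) = -16/3 + L*C²)
S(-1*5*2) + r(-62, 2) = 3 + (-16/3 + 2*(-62)²) = 3 + (-16/3 + 2*3844) = 3 + (-16/3 + 7688) = 3 + 23048/3 = 23057/3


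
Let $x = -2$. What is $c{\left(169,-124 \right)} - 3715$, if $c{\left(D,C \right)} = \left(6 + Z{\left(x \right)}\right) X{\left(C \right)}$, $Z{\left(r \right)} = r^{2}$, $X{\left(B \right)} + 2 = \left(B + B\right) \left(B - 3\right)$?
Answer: $311225$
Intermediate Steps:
$X{\left(B \right)} = -2 + 2 B \left(-3 + B\right)$ ($X{\left(B \right)} = -2 + \left(B + B\right) \left(B - 3\right) = -2 + 2 B \left(-3 + B\right)$)
$c{\left(D,C \right)} = -20 - 60 C + 20 C^{2}$ ($c{\left(D,C \right)} = \left(6 + \left(-2\right)^{2}\right) \left(-2 - 6 C + 2 C^{2}\right) = \left(6 + 4\right) \left(-2 - 6 C + 2 C^{2}\right) = 10 \left(-2 - 6 C + 2 C^{2}\right) = -20 - 60 C + 20 C^{2}$)
$c{\left(169,-124 \right)} - 3715 = \left(-20 - -7440 + 20 \left(-124\right)^{2}\right) - 3715 = \left(-20 + 7440 + 20 \cdot 15376\right) - 3715 = \left(-20 + 7440 + 307520\right) - 3715 = 314940 - 3715 = 311225$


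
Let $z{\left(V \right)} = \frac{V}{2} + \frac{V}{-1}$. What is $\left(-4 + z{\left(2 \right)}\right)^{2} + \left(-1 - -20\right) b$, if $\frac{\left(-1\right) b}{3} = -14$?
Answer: $823$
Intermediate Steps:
$z{\left(V \right)} = - \frac{V}{2}$ ($z{\left(V \right)} = V \frac{1}{2} + V \left(-1\right) = \frac{V}{2} - V = - \frac{V}{2}$)
$b = 42$ ($b = \left(-3\right) \left(-14\right) = 42$)
$\left(-4 + z{\left(2 \right)}\right)^{2} + \left(-1 - -20\right) b = \left(-4 - 1\right)^{2} + \left(-1 - -20\right) 42 = \left(-4 - 1\right)^{2} + \left(-1 + 20\right) 42 = \left(-5\right)^{2} + 19 \cdot 42 = 25 + 798 = 823$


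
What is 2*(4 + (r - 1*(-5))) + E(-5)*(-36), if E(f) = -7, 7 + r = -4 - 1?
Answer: 246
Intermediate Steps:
r = -12 (r = -7 + (-4 - 1) = -7 - 5 = -12)
2*(4 + (r - 1*(-5))) + E(-5)*(-36) = 2*(4 + (-12 - 1*(-5))) - 7*(-36) = 2*(4 + (-12 + 5)) + 252 = 2*(4 - 7) + 252 = 2*(-3) + 252 = -6 + 252 = 246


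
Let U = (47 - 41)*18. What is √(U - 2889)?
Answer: 3*I*√309 ≈ 52.735*I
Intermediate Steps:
U = 108 (U = 6*18 = 108)
√(U - 2889) = √(108 - 2889) = √(-2781) = 3*I*√309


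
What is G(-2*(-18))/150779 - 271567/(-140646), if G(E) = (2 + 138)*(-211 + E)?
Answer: 37500773693/21206463234 ≈ 1.7684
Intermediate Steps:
G(E) = -29540 + 140*E (G(E) = 140*(-211 + E) = -29540 + 140*E)
G(-2*(-18))/150779 - 271567/(-140646) = (-29540 + 140*(-2*(-18)))/150779 - 271567/(-140646) = (-29540 + 140*36)*(1/150779) - 271567*(-1/140646) = (-29540 + 5040)*(1/150779) + 271567/140646 = -24500*1/150779 + 271567/140646 = -24500/150779 + 271567/140646 = 37500773693/21206463234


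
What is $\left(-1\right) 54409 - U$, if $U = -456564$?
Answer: $402155$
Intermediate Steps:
$\left(-1\right) 54409 - U = \left(-1\right) 54409 - -456564 = -54409 + 456564 = 402155$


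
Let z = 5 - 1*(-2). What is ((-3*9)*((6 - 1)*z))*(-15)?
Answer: 14175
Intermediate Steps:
z = 7 (z = 5 + 2 = 7)
((-3*9)*((6 - 1)*z))*(-15) = ((-3*9)*((6 - 1)*7))*(-15) = -135*7*(-15) = -27*35*(-15) = -945*(-15) = 14175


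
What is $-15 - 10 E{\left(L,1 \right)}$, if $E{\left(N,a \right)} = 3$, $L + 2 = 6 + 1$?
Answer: $-45$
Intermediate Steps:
$L = 5$ ($L = -2 + \left(6 + 1\right) = -2 + 7 = 5$)
$-15 - 10 E{\left(L,1 \right)} = -15 - 30 = -45$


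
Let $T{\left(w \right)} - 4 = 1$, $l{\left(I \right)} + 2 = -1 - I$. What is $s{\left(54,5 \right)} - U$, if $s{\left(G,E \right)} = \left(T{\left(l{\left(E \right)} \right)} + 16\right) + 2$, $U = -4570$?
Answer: $4593$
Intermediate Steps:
$l{\left(I \right)} = -3 - I$ ($l{\left(I \right)} = -2 - \left(1 + I\right) = -3 - I$)
$T{\left(w \right)} = 5$ ($T{\left(w \right)} = 4 + 1 = 5$)
$s{\left(G,E \right)} = 23$ ($s{\left(G,E \right)} = \left(5 + 16\right) + 2 = 21 + 2 = 23$)
$s{\left(54,5 \right)} - U = 23 - -4570 = 23 + 4570 = 4593$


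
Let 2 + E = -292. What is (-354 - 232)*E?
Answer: 172284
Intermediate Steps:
E = -294 (E = -2 - 292 = -294)
(-354 - 232)*E = (-354 - 232)*(-294) = -586*(-294) = 172284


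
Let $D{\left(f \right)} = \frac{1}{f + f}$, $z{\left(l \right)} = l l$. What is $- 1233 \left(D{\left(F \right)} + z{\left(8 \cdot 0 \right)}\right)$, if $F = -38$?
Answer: $\frac{1233}{76} \approx 16.224$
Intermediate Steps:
$z{\left(l \right)} = l^{2}$
$D{\left(f \right)} = \frac{1}{2 f}$
$- 1233 \left(D{\left(F \right)} + z{\left(8 \cdot 0 \right)}\right) = - 1233 \left(\frac{1}{2 \left(-38\right)} + \left(8 \cdot 0\right)^{2}\right) = - 1233 \left(\frac{1}{2} \left(- \frac{1}{38}\right) + 0^{2}\right) = - 1233 \left(- \frac{1}{76} + 0\right) = \left(-1233\right) \left(- \frac{1}{76}\right) = \frac{1233}{76}$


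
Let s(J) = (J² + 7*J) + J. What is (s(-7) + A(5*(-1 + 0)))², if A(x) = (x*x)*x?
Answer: 17424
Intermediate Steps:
s(J) = J² + 8*J
A(x) = x³ (A(x) = x²*x = x³)
(s(-7) + A(5*(-1 + 0)))² = (-7*(8 - 7) + (5*(-1 + 0))³)² = (-7*1 + (5*(-1))³)² = (-7 + (-5)³)² = (-7 - 125)² = (-132)² = 17424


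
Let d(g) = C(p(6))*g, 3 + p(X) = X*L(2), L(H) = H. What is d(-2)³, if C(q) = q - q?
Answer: 0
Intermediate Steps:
p(X) = -3 + 2*X (p(X) = -3 + X*2 = -3 + 2*X)
C(q) = 0
d(g) = 0 (d(g) = 0*g = 0)
d(-2)³ = 0³ = 0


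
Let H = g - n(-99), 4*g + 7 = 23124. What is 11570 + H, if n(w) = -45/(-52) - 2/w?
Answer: 22327345/1287 ≈ 17348.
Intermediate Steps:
g = 23117/4 (g = -7/4 + (¼)*23124 = -7/4 + 5781 = 23117/4 ≈ 5779.3)
n(w) = 45/52 - 2/w (n(w) = -45*(-1/52) - 2/w = 45/52 - 2/w)
H = 7436755/1287 (H = 23117/4 - (45/52 - 2/(-99)) = 23117/4 - (45/52 - 2*(-1/99)) = 23117/4 - (45/52 + 2/99) = 23117/4 - 1*4559/5148 = 23117/4 - 4559/5148 = 7436755/1287 ≈ 5778.4)
11570 + H = 11570 + 7436755/1287 = 22327345/1287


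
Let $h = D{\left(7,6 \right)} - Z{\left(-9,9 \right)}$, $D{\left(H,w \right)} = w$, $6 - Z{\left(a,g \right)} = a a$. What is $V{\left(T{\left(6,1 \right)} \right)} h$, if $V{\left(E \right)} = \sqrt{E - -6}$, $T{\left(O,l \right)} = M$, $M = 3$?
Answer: $243$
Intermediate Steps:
$Z{\left(a,g \right)} = 6 - a^{2}$ ($Z{\left(a,g \right)} = 6 - a a = 6 - a^{2}$)
$T{\left(O,l \right)} = 3$
$V{\left(E \right)} = \sqrt{6 + E}$ ($V{\left(E \right)} = \sqrt{E + 6} = \sqrt{6 + E}$)
$h = 81$ ($h = 6 - \left(6 - \left(-9\right)^{2}\right) = 6 - \left(6 - 81\right) = 6 - -75 = 6 + 75 = 81$)
$V{\left(T{\left(6,1 \right)} \right)} h = \sqrt{6 + 3} \cdot 81 = \sqrt{9} \cdot 81 = 3 \cdot 81 = 243$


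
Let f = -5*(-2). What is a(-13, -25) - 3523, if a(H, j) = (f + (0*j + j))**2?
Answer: -3298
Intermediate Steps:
f = 10
a(H, j) = (10 + j)**2 (a(H, j) = (10 + (0*j + j))**2 = (10 + (0 + j))**2 = (10 + j)**2)
a(-13, -25) - 3523 = (10 - 25)**2 - 3523 = (-15)**2 - 3523 = 225 - 3523 = -3298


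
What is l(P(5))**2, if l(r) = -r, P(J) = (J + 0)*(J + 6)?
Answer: 3025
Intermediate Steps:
P(J) = J*(6 + J)
l(P(5))**2 = (-5*(6 + 5))**2 = (-5*11)**2 = (-1*55)**2 = (-55)**2 = 3025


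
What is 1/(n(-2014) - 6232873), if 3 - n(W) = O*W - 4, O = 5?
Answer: -1/6222796 ≈ -1.6070e-7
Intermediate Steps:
n(W) = 7 - 5*W (n(W) = 3 - (5*W - 4) = 3 - (-4 + 5*W) = 3 + (4 - 5*W) = 7 - 5*W)
1/(n(-2014) - 6232873) = 1/((7 - 5*(-2014)) - 6232873) = 1/((7 + 10070) - 6232873) = 1/(10077 - 6232873) = 1/(-6222796) = -1/6222796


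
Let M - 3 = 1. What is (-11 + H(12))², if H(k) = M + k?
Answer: 25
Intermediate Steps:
M = 4 (M = 3 + 1 = 4)
H(k) = 4 + k
(-11 + H(12))² = (-11 + (4 + 12))² = (-11 + 16)² = 5² = 25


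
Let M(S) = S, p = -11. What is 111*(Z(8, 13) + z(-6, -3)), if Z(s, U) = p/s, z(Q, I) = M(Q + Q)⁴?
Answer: 18412347/8 ≈ 2.3015e+6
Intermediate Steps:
z(Q, I) = 16*Q⁴ (z(Q, I) = (Q + Q)⁴ = (2*Q)⁴ = 16*Q⁴)
Z(s, U) = -11/s
111*(Z(8, 13) + z(-6, -3)) = 111*(-11/8 + 16*(-6)⁴) = 111*(-11*⅛ + 16*1296) = 111*(-11/8 + 20736) = 111*(165877/8) = 18412347/8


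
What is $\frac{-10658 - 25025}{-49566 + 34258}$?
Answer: $\frac{35683}{15308} \approx 2.331$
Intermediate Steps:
$\frac{-10658 - 25025}{-49566 + 34258} = - \frac{35683}{-15308} = \left(-35683\right) \left(- \frac{1}{15308}\right) = \frac{35683}{15308}$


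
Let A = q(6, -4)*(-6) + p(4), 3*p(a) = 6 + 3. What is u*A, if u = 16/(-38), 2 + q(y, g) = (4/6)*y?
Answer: 72/19 ≈ 3.7895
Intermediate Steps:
q(y, g) = -2 + 2*y/3 (q(y, g) = -2 + (4/6)*y = -2 + (4*(1/6))*y = -2 + 2*y/3)
p(a) = 3 (p(a) = (6 + 3)/3 = (1/3)*9 = 3)
u = -8/19 (u = 16*(-1/38) = -8/19 ≈ -0.42105)
A = -9 (A = (-2 + (2/3)*6)*(-6) + 3 = (-2 + 4)*(-6) + 3 = 2*(-6) + 3 = -12 + 3 = -9)
u*A = -8/19*(-9) = 72/19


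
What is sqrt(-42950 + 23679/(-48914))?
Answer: I*sqrt(102762443292806)/48914 ≈ 207.24*I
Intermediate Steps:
sqrt(-42950 + 23679/(-48914)) = sqrt(-42950 + 23679*(-1/48914)) = sqrt(-42950 - 23679/48914) = sqrt(-2100879979/48914) = I*sqrt(102762443292806)/48914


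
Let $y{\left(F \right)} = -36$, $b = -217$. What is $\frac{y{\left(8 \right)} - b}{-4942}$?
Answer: $- \frac{181}{4942} \approx -0.036625$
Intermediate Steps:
$\frac{y{\left(8 \right)} - b}{-4942} = \frac{-36 - -217}{-4942} = \left(-36 + 217\right) \left(- \frac{1}{4942}\right) = 181 \left(- \frac{1}{4942}\right) = - \frac{181}{4942}$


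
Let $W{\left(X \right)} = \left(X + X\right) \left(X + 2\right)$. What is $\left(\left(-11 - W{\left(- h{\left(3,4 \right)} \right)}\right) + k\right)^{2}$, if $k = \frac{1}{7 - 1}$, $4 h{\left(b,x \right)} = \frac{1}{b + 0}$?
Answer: $\frac{573049}{5184} \approx 110.54$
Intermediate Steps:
$h{\left(b,x \right)} = \frac{1}{4 b}$ ($h{\left(b,x \right)} = \frac{1}{4 \left(b + 0\right)} = \frac{1}{4 b}$)
$k = \frac{1}{6} \approx 0.16667$
$W{\left(X \right)} = 2 X \left(2 + X\right)$
$\left(\left(-11 - W{\left(- h{\left(3,4 \right)} \right)}\right) + k\right)^{2} = \left(\left(-11 - 2 \left(- \frac{1}{4 \cdot 3}\right) \left(2 - \frac{1}{4 \cdot 3}\right)\right) + \frac{1}{6}\right)^{2} = \left(\left(-11 - 2 \left(- \frac{1}{4 \cdot 3}\right) \left(2 - \frac{1}{4} \cdot \frac{1}{3}\right)\right) + \frac{1}{6}\right)^{2} = \left(\left(-11 - 2 \left(\left(-1\right) \frac{1}{12}\right) \left(2 - \frac{1}{12}\right)\right) + \frac{1}{6}\right)^{2} = \left(\left(-11 - 2 \left(- \frac{1}{12}\right) \left(2 - \frac{1}{12}\right)\right) + \frac{1}{6}\right)^{2} = \left(\left(-11 - 2 \left(- \frac{1}{12}\right) \frac{23}{12}\right) + \frac{1}{6}\right)^{2} = \left(\left(-11 - - \frac{23}{72}\right) + \frac{1}{6}\right)^{2} = \left(\left(-11 + \frac{23}{72}\right) + \frac{1}{6}\right)^{2} = \left(- \frac{769}{72} + \frac{1}{6}\right)^{2} = \left(- \frac{757}{72}\right)^{2} = \frac{573049}{5184}$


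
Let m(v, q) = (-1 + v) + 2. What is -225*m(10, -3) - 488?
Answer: -2963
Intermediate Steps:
m(v, q) = 1 + v
-225*m(10, -3) - 488 = -225*(1 + 10) - 488 = -225*11 - 488 = -2475 - 488 = -2963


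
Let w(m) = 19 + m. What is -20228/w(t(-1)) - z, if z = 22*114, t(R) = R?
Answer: -32686/9 ≈ -3631.8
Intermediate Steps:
z = 2508
-20228/w(t(-1)) - z = -20228/(19 - 1) - 1*2508 = -20228/18 - 2508 = -20228*1/18 - 2508 = -10114/9 - 2508 = -32686/9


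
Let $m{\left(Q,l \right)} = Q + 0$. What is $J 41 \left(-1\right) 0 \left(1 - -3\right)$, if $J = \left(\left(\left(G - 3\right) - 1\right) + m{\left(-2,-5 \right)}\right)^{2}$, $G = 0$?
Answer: $0$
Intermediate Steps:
$m{\left(Q,l \right)} = Q$
$J = 36$ ($J = \left(\left(\left(0 - 3\right) - 1\right) - 2\right)^{2} = \left(\left(-3 - 1\right) - 2\right)^{2} = \left(-4 - 2\right)^{2} = \left(-6\right)^{2} = 36$)
$J 41 \left(-1\right) 0 \left(1 - -3\right) = 36 \cdot 41 \left(-1\right) 0 \left(1 - -3\right) = 1476 \cdot 0 \left(1 + 3\right) = 1476 \cdot 0 \cdot 4 = 1476 \cdot 0 = 0$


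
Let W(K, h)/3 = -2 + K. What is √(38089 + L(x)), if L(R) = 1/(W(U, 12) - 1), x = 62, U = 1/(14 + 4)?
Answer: √64027363/41 ≈ 195.16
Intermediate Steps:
U = 1/18 ≈ 0.055556
W(K, h) = -6 + 3*K (W(K, h) = 3*(-2 + K) = -6 + 3*K)
L(R) = -6/41 (L(R) = 1/((-6 + 3*(1/18)) - 1) = 1/((-6 + ⅙) - 1) = 1/(-35/6 - 1) = 1/(-41/6) = -6/41)
√(38089 + L(x)) = √(38089 - 6/41) = √(1561643/41) = √64027363/41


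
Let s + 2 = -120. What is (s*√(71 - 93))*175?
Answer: -21350*I*√22 ≈ -1.0014e+5*I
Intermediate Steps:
s = -122 (s = -2 - 120 = -122)
(s*√(71 - 93))*175 = -122*√(71 - 93)*175 = -122*I*√22*175 = -21350*I*√22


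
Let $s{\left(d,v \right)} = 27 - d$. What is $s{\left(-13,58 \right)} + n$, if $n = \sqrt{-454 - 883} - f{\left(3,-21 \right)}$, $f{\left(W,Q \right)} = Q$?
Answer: $61 + i \sqrt{1337} \approx 61.0 + 36.565 i$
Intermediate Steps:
$n = 21 + i \sqrt{1337}$ ($n = \sqrt{-454 - 883} - -21 = \sqrt{-1337} + 21 = i \sqrt{1337} + 21 = 21 + i \sqrt{1337} \approx 21.0 + 36.565 i$)
$s{\left(-13,58 \right)} + n = \left(27 - -13\right) + \left(21 + i \sqrt{1337}\right) = \left(27 + 13\right) + \left(21 + i \sqrt{1337}\right) = 40 + \left(21 + i \sqrt{1337}\right) = 61 + i \sqrt{1337}$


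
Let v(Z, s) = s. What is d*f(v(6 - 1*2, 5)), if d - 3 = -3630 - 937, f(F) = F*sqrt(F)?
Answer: -22820*sqrt(5) ≈ -51027.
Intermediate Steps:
f(F) = F**(3/2)
d = -4564 (d = 3 + (-3630 - 937) = 3 - 4567 = -4564)
d*f(v(6 - 1*2, 5)) = -22820*sqrt(5)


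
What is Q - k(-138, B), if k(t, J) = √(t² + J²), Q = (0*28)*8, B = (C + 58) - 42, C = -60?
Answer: -2*√5245 ≈ -144.84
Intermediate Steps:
B = -44 (B = (-60 + 58) - 42 = -2 - 42 = -44)
Q = 0 (Q = 0*8 = 0)
k(t, J) = √(J² + t²)
Q - k(-138, B) = 0 - √((-44)² + (-138)²) = 0 - √(1936 + 19044) = 0 - √20980 = 0 - 2*√5245 = -2*√5245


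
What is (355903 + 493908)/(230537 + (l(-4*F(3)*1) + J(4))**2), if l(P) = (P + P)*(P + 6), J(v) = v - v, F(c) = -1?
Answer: 849811/236937 ≈ 3.5867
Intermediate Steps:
J(v) = 0
l(P) = 2*P*(6 + P) (l(P) = (2*P)*(6 + P) = 2*P*(6 + P))
(355903 + 493908)/(230537 + (l(-4*F(3)*1) + J(4))**2) = (355903 + 493908)/(230537 + (2*(-4*(-1)*1)*(6 - 4*(-1)*1) + 0)**2) = 849811/(230537 + (2*(4*1)*(6 + 4*1) + 0)**2) = 849811/(230537 + (2*4*(6 + 4) + 0)**2) = 849811/(230537 + (2*4*10 + 0)**2) = 849811/(230537 + (80 + 0)**2) = 849811/(230537 + 80**2) = 849811/(230537 + 6400) = 849811/236937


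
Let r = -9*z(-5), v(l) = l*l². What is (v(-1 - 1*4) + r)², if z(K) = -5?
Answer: 6400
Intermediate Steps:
v(l) = l³
r = 45 (r = -9*(-5) = 45)
(v(-1 - 1*4) + r)² = ((-1 - 1*4)³ + 45)² = ((-1 - 4)³ + 45)² = ((-5)³ + 45)² = (-125 + 45)² = (-80)² = 6400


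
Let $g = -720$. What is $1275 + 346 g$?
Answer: $-247845$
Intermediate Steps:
$1275 + 346 g = 1275 + 346 \left(-720\right) = 1275 - 249120 = -247845$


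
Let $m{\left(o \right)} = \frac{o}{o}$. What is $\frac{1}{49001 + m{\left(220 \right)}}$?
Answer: $\frac{1}{49002} \approx 2.0407 \cdot 10^{-5}$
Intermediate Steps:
$m{\left(o \right)} = 1$
$\frac{1}{49001 + m{\left(220 \right)}} = \frac{1}{49001 + 1} = \frac{1}{49002}$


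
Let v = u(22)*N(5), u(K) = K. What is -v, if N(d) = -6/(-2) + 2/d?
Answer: -374/5 ≈ -74.800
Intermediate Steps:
N(d) = 3 + 2/d (N(d) = -6*(-½) + 2/d = 3 + 2/d)
v = 374/5 (v = 22*(3 + 2/5) = 22*(3 + 2*(⅕)) = 22*(3 + ⅖) = 22*(17/5) = 374/5 ≈ 74.800)
-v = -1*374/5 = -374/5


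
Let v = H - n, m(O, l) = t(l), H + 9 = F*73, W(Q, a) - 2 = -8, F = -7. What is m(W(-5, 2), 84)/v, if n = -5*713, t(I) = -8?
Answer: -8/3045 ≈ -0.0026273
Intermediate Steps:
n = -3565
W(Q, a) = -6 (W(Q, a) = 2 - 8 = -6)
H = -520 (H = -9 - 7*73 = -9 - 511 = -520)
m(O, l) = -8
v = 3045 (v = -520 - 1*(-3565) = -520 + 3565 = 3045)
m(W(-5, 2), 84)/v = -8/3045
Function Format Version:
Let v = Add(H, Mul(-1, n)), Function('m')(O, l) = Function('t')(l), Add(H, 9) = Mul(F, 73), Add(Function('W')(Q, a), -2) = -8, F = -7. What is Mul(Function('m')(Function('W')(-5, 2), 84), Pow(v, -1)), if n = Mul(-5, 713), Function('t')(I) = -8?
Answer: Rational(-8, 3045) ≈ -0.0026273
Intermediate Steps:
n = -3565
Function('W')(Q, a) = -6 (Function('W')(Q, a) = Add(2, -8) = -6)
H = -520 (H = Add(-9, Mul(-7, 73)) = Add(-9, -511) = -520)
Function('m')(O, l) = -8
v = 3045 (v = Add(-520, Mul(-1, -3565)) = Add(-520, 3565) = 3045)
Mul(Function('m')(Function('W')(-5, 2), 84), Pow(v, -1)) = Mul(-8, Pow(3045, -1)) = Mul(-8, Rational(1, 3045)) = Rational(-8, 3045)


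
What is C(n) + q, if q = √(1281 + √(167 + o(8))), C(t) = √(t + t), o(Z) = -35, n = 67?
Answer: √134 + √(1281 + 2*√33) ≈ 47.527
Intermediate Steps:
C(t) = √2*√t (C(t) = √(2*t) = √2*√t)
q = √(1281 + 2*√33) (q = √(1281 + √(167 - 35)) = √(1281 + √132) = √(1281 + 2*√33) ≈ 35.951)
C(n) + q = √2*√67 + √(1281 + 2*√33) = √134 + √(1281 + 2*√33)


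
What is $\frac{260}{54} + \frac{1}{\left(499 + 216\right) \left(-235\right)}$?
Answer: $\frac{21843223}{4536675} \approx 4.8148$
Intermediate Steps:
$\frac{260}{54} + \frac{1}{\left(499 + 216\right) \left(-235\right)} = 260 \cdot \frac{1}{54} + \frac{1}{715} \left(- \frac{1}{235}\right) = \frac{130}{27} + \frac{1}{715} \left(- \frac{1}{235}\right) = \frac{130}{27} - \frac{1}{168025} = \frac{21843223}{4536675}$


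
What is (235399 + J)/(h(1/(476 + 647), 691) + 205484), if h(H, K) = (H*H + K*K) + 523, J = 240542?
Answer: 600222997389/861966537953 ≈ 0.69634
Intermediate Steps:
h(H, K) = 523 + H² + K² (h(H, K) = (H² + K²) + 523 = 523 + H² + K²)
(235399 + J)/(h(1/(476 + 647), 691) + 205484) = (235399 + 240542)/((523 + (1/(476 + 647))² + 691²) + 205484) = 475941/((523 + (1/1123)² + 477481) + 205484) = 475941/((523 + 1/1261129 + 477481) + 205484) = 475941/(602824706517/1261129 + 205484) = 475941/(861966537953/1261129) = 475941*(1261129/861966537953) = 600222997389/861966537953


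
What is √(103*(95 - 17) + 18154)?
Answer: 2*√6547 ≈ 161.83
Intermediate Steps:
√(103*(95 - 17) + 18154) = √(103*78 + 18154) = √(8034 + 18154) = √26188 = 2*√6547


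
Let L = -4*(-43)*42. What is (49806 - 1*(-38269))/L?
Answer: 88075/7224 ≈ 12.192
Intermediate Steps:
L = 7224 (L = 172*42 = 7224)
(49806 - 1*(-38269))/L = (49806 - 1*(-38269))/7224 = (49806 + 38269)*(1/7224) = 88075*(1/7224) = 88075/7224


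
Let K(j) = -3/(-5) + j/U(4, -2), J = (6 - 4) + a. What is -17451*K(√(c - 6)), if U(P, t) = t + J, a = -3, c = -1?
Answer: -52353/5 + 5817*I*√7 ≈ -10471.0 + 15390.0*I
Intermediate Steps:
J = -1 (J = (6 - 4) - 3 = 2 - 3 = -1)
U(P, t) = -1 + t (U(P, t) = t - 1 = -1 + t)
K(j) = ⅗ - j/3 (K(j) = -3/(-5) + j/(-1 - 2) = -3*(-⅕) + j/(-3) = ⅗ + j*(-⅓) = ⅗ - j/3)
-17451*K(√(c - 6)) = -17451*(⅗ - √(-1 - 6)/3) = -17451*(⅗ - I*√7/3) = -52353/5 + 5817*I*√7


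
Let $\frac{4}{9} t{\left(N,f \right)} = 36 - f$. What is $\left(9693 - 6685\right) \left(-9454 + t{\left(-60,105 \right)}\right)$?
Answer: $-28904624$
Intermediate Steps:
$t{\left(N,f \right)} = 81 - \frac{9 f}{4}$ ($t{\left(N,f \right)} = \frac{9 \left(36 - f\right)}{4} = 81 - \frac{9 f}{4}$)
$\left(9693 - 6685\right) \left(-9454 + t{\left(-60,105 \right)}\right) = \left(9693 - 6685\right) \left(-9454 + \left(81 - \frac{945}{4}\right)\right) = 3008 \left(-9454 + \left(81 - \frac{945}{4}\right)\right) = 3008 \left(-9454 - \frac{621}{4}\right) = 3008 \left(- \frac{38437}{4}\right) = -28904624$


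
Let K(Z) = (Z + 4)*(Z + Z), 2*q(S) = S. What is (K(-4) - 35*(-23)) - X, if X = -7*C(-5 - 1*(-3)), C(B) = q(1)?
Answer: 1617/2 ≈ 808.50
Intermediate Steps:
q(S) = S/2
C(B) = 1/2 (C(B) = (1/2)*1 = 1/2)
K(Z) = 2*Z*(4 + Z) (K(Z) = (4 + Z)*(2*Z) = 2*Z*(4 + Z))
X = -7/2 (X = -7*1/2 = -7/2 ≈ -3.5000)
(K(-4) - 35*(-23)) - X = (2*(-4)*(4 - 4) - 35*(-23)) - 1*(-7/2) = (2*(-4)*0 + 805) + 7/2 = (0 + 805) + 7/2 = 805 + 7/2 = 1617/2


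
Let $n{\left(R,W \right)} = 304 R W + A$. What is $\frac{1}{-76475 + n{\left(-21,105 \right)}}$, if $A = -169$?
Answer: $- \frac{1}{746964} \approx -1.3388 \cdot 10^{-6}$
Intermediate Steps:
$n{\left(R,W \right)} = -169 + 304 R W$ ($n{\left(R,W \right)} = 304 R W - 169 = -169 + 304 R W$)
$\frac{1}{-76475 + n{\left(-21,105 \right)}} = \frac{1}{-76475 + \left(-169 + 304 \left(-21\right) 105\right)} = \frac{1}{-76475 - 670489} = \frac{1}{-746964} = - \frac{1}{746964}$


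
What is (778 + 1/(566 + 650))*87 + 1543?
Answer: 84182551/1216 ≈ 69229.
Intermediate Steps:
(778 + 1/(566 + 650))*87 + 1543 = (778 + 1/1216)*87 + 1543 = (946049/1216)*87 + 1543 = 82306263/1216 + 1543 = 84182551/1216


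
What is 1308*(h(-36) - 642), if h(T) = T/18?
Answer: -842352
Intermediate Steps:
h(T) = T/18 (h(T) = T*(1/18) = T/18)
1308*(h(-36) - 642) = 1308*((1/18)*(-36) - 642) = 1308*(-2 - 642) = 1308*(-644) = -842352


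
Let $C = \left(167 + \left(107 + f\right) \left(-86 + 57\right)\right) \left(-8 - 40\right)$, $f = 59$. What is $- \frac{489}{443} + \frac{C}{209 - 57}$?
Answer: $\frac{12342435}{8417} \approx 1466.4$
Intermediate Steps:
$C = 223056$ ($C = \left(167 + \left(107 + 59\right) \left(-86 + 57\right)\right) \left(-8 - 40\right) = \left(167 + 166 \left(-29\right)\right) \left(-48\right) = \left(167 - 4814\right) \left(-48\right) = \left(-4647\right) \left(-48\right) = 223056$)
$- \frac{489}{443} + \frac{C}{209 - 57} = - \frac{489}{443} + \frac{223056}{209 - 57} = \left(-489\right) \frac{1}{443} + \frac{223056}{209 - 57} = - \frac{489}{443} + \frac{223056}{152} = - \frac{489}{443} + 223056 \cdot \frac{1}{152} = - \frac{489}{443} + \frac{27882}{19} = \frac{12342435}{8417}$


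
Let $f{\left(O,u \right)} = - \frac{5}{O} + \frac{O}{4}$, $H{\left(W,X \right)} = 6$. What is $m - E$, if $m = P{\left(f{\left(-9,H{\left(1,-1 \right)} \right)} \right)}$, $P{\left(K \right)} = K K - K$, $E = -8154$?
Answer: $\frac{10573501}{1296} \approx 8158.6$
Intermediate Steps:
$f{\left(O,u \right)} = - \frac{5}{O} + \frac{O}{4}$ ($f{\left(O,u \right)} = - \frac{5}{O} + O \frac{1}{4} = - \frac{5}{O} + \frac{O}{4}$)
$P{\left(K \right)} = K^{2} - K$
$m = \frac{5917}{1296}$ ($m = \left(- \frac{5}{-9} + \frac{1}{4} \left(-9\right)\right) \left(-1 + \left(- \frac{5}{-9} + \frac{1}{4} \left(-9\right)\right)\right) = \left(\left(-5\right) \left(- \frac{1}{9}\right) - \frac{9}{4}\right) \left(-1 - \frac{61}{36}\right) = \left(\frac{5}{9} - \frac{9}{4}\right) \left(-1 + \left(\frac{5}{9} - \frac{9}{4}\right)\right) = - \frac{61 \left(-1 - \frac{61}{36}\right)}{36} = \left(- \frac{61}{36}\right) \left(- \frac{97}{36}\right) = \frac{5917}{1296} \approx 4.5656$)
$m - E = \frac{5917}{1296} - -8154 = \frac{5917}{1296} + 8154 = \frac{10573501}{1296}$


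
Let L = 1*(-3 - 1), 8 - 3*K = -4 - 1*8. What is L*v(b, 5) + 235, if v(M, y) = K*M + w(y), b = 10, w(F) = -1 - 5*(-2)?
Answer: -203/3 ≈ -67.667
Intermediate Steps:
K = 20/3 (K = 8/3 - (-4 - 1*8)/3 = 8/3 - (-4 - 8)/3 = 8/3 - ⅓*(-12) = 8/3 + 4 = 20/3 ≈ 6.6667)
w(F) = 9 (w(F) = -1 + 10 = 9)
L = -4 (L = 1*(-4) = -4)
v(M, y) = 9 + 20*M/3 (v(M, y) = 20*M/3 + 9 = 9 + 20*M/3)
L*v(b, 5) + 235 = -4*(9 + (20/3)*10) + 235 = -4*(9 + 200/3) + 235 = -4*227/3 + 235 = -908/3 + 235 = -203/3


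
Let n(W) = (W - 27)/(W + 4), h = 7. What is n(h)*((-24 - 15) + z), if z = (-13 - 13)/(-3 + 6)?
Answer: 260/3 ≈ 86.667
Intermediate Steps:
z = -26/3 ≈ -8.6667
n(W) = (-27 + W)/(4 + W)
n(h)*((-24 - 15) + z) = ((-27 + 7)/(4 + 7))*((-24 - 15) - 26/3) = (-20/11)*(-39 - 26/3) = ((1/11)*(-20))*(-143/3) = -20/11*(-143/3) = 260/3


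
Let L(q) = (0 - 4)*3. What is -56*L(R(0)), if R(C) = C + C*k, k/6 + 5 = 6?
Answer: 672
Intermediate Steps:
k = 6 (k = -30 + 6*6 = -30 + 36 = 6)
R(C) = 7*C (R(C) = C + C*6 = C + 6*C = 7*C)
L(q) = -12 (L(q) = -4*3 = -12)
-56*L(R(0)) = -56*(-12) = 672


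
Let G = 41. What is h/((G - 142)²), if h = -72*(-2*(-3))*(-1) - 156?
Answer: 276/10201 ≈ 0.027056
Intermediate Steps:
h = 276 (h = -432*(-1) - 156 = -72*(-6) - 156 = 432 - 156 = 276)
h/((G - 142)²) = 276/((41 - 142)²) = 276/((-101)²) = 276/10201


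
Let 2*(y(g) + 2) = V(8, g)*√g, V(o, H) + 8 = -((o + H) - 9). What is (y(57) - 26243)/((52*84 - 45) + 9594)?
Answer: -26245/13917 - 32*√57/13917 ≈ -1.9032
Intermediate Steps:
V(o, H) = 1 - H - o (V(o, H) = -8 - ((o + H) - 9) = -8 - ((H + o) - 9) = -8 - (-9 + H + o) = -8 + (9 - H - o) = 1 - H - o)
y(g) = -2 + √g*(-7 - g)/2 (y(g) = -2 + ((1 - g - 1*8)*√g)/2 = -2 + ((1 - g - 8)*√g)/2 = -2 + ((-7 - g)*√g)/2 = -2 + (√g*(-7 - g))/2 = -2 + √g*(-7 - g)/2)
(y(57) - 26243)/((52*84 - 45) + 9594) = ((-2 - √57*(7 + 57)/2) - 26243)/((52*84 - 45) + 9594) = ((-2 - ½*√57*64) - 26243)/((4368 - 45) + 9594) = ((-2 - 32*√57) - 26243)/(4323 + 9594) = (-26245 - 32*√57)/13917 = (-26245 - 32*√57)*(1/13917) = -26245/13917 - 32*√57/13917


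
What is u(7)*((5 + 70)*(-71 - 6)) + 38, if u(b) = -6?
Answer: 34688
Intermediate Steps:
u(7)*((5 + 70)*(-71 - 6)) + 38 = -6*(5 + 70)*(-71 - 6) + 38 = -450*(-77) + 38 = -6*(-5775) + 38 = 34650 + 38 = 34688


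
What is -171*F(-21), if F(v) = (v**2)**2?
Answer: -33256251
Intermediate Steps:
F(v) = v**4
-171*F(-21) = -171*(-21)**4 = -171*194481 = -33256251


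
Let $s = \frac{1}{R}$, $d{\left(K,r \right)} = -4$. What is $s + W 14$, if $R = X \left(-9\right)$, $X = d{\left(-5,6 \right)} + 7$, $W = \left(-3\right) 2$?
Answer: $- \frac{2269}{27} \approx -84.037$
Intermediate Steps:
$W = -6$
$X = 3$ ($X = -4 + 7 = 3$)
$R = -27$ ($R = 3 \left(-9\right) = -27$)
$s = - \frac{1}{27}$ ($s = \frac{1}{-27} = - \frac{1}{27} \approx -0.037037$)
$s + W 14 = - \frac{1}{27} - 84 = - \frac{2269}{27}$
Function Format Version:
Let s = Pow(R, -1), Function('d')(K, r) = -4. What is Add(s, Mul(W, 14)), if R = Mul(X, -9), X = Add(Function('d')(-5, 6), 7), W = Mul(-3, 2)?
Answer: Rational(-2269, 27) ≈ -84.037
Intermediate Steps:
W = -6
X = 3 (X = Add(-4, 7) = 3)
R = -27 (R = Mul(3, -9) = -27)
s = Rational(-1, 27) (s = Pow(-27, -1) = Rational(-1, 27) ≈ -0.037037)
Add(s, Mul(W, 14)) = Add(Rational(-1, 27), Mul(-6, 14)) = Add(Rational(-1, 27), -84) = Rational(-2269, 27)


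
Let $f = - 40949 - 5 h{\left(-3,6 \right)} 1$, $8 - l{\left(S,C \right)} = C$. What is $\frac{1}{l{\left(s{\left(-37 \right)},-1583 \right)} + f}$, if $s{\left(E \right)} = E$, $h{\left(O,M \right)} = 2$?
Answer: $\frac{1}{411081} \approx 2.4326 \cdot 10^{-6}$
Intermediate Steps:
$l{\left(S,C \right)} = 8 - C$
$f = 409490$ ($f = - 40949 \left(-5\right) 2 \cdot 1 = - 40949 \left(\left(-10\right) 1\right) = \left(-40949\right) \left(-10\right) = 409490$)
$\frac{1}{l{\left(s{\left(-37 \right)},-1583 \right)} + f} = \frac{1}{\left(8 - -1583\right) + 409490} = \frac{1}{\left(8 + 1583\right) + 409490} = \frac{1}{1591 + 409490} = \frac{1}{411081}$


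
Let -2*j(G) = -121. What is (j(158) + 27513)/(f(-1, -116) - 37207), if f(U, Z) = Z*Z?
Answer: -55147/47502 ≈ -1.1609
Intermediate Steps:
f(U, Z) = Z²
j(G) = 121/2 (j(G) = -½*(-121) = 121/2)
(j(158) + 27513)/(f(-1, -116) - 37207) = (121/2 + 27513)/((-116)² - 37207) = 55147/(2*(13456 - 37207)) = (55147/2)/(-23751) = (55147/2)*(-1/23751) = -55147/47502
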